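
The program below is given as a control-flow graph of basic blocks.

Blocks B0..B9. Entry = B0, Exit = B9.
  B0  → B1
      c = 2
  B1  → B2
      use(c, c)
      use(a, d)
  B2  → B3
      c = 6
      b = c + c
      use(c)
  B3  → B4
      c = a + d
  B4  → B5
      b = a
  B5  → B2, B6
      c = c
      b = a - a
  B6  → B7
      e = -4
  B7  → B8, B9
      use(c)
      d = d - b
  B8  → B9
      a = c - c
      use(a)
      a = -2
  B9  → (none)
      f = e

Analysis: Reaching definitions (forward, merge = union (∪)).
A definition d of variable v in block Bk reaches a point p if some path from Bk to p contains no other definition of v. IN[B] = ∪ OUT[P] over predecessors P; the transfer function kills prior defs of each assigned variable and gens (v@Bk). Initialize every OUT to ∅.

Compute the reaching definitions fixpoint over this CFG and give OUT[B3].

Answer: {b@B2, c@B3}

Derivation:
Fixpoint table:
  B0: | IN={} | OUT={c@B0}
  B1: | IN={c@B0} | OUT={c@B0}
  B2: | IN={b@B5, c@B0, c@B5} | OUT={b@B2, c@B2}
  B3: | IN={b@B2, c@B2} | OUT={b@B2, c@B3}
  B4: | IN={b@B2, c@B3} | OUT={b@B4, c@B3}
  B5: | IN={b@B4, c@B3} | OUT={b@B5, c@B5}
  B6: | IN={b@B5, c@B5} | OUT={b@B5, c@B5, e@B6}
  B7: | IN={b@B5, c@B5, e@B6} | OUT={b@B5, c@B5, d@B7, e@B6}
  B8: | IN={b@B5, c@B5, d@B7, e@B6} | OUT={a@B8, b@B5, c@B5, d@B7, e@B6}
  B9: | IN={a@B8, b@B5, c@B5, d@B7, e@B6} | OUT={a@B8, b@B5, c@B5, d@B7, e@B6, f@B9}

Merge at B3: IN[B3] = OUT[B2] = {b@B2, c@B2}
Applying B3's transfer function to that IN value gives OUT[B3] (row B3 above).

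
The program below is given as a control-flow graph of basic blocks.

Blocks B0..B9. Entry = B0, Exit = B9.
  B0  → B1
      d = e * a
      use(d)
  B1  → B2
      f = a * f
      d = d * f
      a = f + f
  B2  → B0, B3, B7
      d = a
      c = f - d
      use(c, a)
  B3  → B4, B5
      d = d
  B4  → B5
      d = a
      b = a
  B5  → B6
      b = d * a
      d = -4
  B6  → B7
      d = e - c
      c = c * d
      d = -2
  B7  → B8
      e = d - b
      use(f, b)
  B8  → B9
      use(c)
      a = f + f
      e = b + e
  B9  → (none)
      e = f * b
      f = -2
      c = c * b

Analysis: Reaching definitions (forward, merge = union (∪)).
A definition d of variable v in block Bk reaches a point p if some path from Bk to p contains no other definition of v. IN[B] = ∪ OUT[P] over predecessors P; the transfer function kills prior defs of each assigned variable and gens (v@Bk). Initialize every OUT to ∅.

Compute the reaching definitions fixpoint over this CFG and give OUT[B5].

Per-block solution:
  B0:   IN={a@B1, c@B2, d@B2, f@B1}   OUT={a@B1, c@B2, d@B0, f@B1}
  B1:   IN={a@B1, c@B2, d@B0, f@B1}   OUT={a@B1, c@B2, d@B1, f@B1}
  B2:   IN={a@B1, c@B2, d@B1, f@B1}   OUT={a@B1, c@B2, d@B2, f@B1}
  B3:   IN={a@B1, c@B2, d@B2, f@B1}   OUT={a@B1, c@B2, d@B3, f@B1}
  B4:   IN={a@B1, c@B2, d@B3, f@B1}   OUT={a@B1, b@B4, c@B2, d@B4, f@B1}
  B5:   IN={a@B1, b@B4, c@B2, d@B3, d@B4, f@B1}   OUT={a@B1, b@B5, c@B2, d@B5, f@B1}
  B6:   IN={a@B1, b@B5, c@B2, d@B5, f@B1}   OUT={a@B1, b@B5, c@B6, d@B6, f@B1}
  B7:   IN={a@B1, b@B5, c@B2, c@B6, d@B2, d@B6, f@B1}   OUT={a@B1, b@B5, c@B2, c@B6, d@B2, d@B6, e@B7, f@B1}
  B8:   IN={a@B1, b@B5, c@B2, c@B6, d@B2, d@B6, e@B7, f@B1}   OUT={a@B8, b@B5, c@B2, c@B6, d@B2, d@B6, e@B8, f@B1}
  B9:   IN={a@B8, b@B5, c@B2, c@B6, d@B2, d@B6, e@B8, f@B1}   OUT={a@B8, b@B5, c@B9, d@B2, d@B6, e@B9, f@B9}

Merge at B5: IN[B5] = OUT[B3] ⊔ OUT[B4] = {a@B1, b@B4, c@B2, d@B3, d@B4, f@B1}
Applying B5's transfer function to that IN value gives OUT[B5] (row B5 above).

Answer: {a@B1, b@B5, c@B2, d@B5, f@B1}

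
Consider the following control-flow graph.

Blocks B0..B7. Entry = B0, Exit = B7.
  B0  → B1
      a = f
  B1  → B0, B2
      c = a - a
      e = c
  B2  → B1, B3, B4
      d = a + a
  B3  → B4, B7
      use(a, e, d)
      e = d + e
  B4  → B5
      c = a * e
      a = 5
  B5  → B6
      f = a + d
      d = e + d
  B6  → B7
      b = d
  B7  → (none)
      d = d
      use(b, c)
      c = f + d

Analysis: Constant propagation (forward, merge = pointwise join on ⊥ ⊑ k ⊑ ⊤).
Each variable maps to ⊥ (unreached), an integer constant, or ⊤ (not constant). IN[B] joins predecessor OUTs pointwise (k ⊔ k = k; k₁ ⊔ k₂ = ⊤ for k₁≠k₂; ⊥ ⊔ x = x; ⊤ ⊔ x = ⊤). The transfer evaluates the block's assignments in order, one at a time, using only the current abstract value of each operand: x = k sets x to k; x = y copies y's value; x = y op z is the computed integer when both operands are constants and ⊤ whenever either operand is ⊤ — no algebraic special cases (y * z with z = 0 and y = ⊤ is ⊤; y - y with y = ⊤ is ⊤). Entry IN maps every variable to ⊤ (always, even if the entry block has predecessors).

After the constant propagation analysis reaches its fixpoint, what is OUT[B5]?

Answer: {a: 5, b: ⊤, c: ⊤, d: ⊤, e: ⊤, f: ⊤}

Working:
Fixpoint table:
  B0: | IN=(all ⊤) | OUT=(all ⊤)
  B1: | IN=(all ⊤) | OUT=(all ⊤)
  B2: | IN=(all ⊤) | OUT=(all ⊤)
  B3: | IN=(all ⊤) | OUT=(all ⊤)
  B4: | IN=(all ⊤) | OUT={a:5; rest ⊤}
  B5: | IN={a:5; rest ⊤} | OUT={a:5; rest ⊤}
  B6: | IN={a:5; rest ⊤} | OUT={a:5; rest ⊤}
  B7: | IN=(all ⊤) | OUT=(all ⊤)

Merge at B5: IN[B5] = OUT[B4] = {a: 5, b: ⊤, c: ⊤, d: ⊤, e: ⊤, f: ⊤}
Applying B5's transfer function to that IN value gives OUT[B5] (row B5 above).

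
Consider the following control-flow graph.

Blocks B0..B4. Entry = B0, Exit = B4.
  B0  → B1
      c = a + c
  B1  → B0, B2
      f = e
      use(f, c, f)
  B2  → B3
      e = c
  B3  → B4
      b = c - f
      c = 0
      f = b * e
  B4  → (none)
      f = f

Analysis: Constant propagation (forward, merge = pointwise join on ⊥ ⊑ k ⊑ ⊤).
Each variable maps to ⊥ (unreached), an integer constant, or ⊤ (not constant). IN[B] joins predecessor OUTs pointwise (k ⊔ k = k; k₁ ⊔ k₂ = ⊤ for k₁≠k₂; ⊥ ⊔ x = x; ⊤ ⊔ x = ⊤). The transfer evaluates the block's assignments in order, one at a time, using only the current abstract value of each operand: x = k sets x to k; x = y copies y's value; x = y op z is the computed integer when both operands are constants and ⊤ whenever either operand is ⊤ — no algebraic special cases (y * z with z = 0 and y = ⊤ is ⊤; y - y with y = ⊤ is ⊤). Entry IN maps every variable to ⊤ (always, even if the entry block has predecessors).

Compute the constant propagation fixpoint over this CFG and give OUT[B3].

Answer: {a: ⊤, b: ⊤, c: 0, d: ⊤, e: ⊤, f: ⊤}

Derivation:
Fixpoint table:
  B0: | IN=(all ⊤) | OUT=(all ⊤)
  B1: | IN=(all ⊤) | OUT=(all ⊤)
  B2: | IN=(all ⊤) | OUT=(all ⊤)
  B3: | IN=(all ⊤) | OUT={c:0; rest ⊤}
  B4: | IN={c:0; rest ⊤} | OUT={c:0; rest ⊤}

Merge at B3: IN[B3] = OUT[B2] = {a: ⊤, b: ⊤, c: ⊤, d: ⊤, e: ⊤, f: ⊤}
Applying B3's transfer function to that IN value gives OUT[B3] (row B3 above).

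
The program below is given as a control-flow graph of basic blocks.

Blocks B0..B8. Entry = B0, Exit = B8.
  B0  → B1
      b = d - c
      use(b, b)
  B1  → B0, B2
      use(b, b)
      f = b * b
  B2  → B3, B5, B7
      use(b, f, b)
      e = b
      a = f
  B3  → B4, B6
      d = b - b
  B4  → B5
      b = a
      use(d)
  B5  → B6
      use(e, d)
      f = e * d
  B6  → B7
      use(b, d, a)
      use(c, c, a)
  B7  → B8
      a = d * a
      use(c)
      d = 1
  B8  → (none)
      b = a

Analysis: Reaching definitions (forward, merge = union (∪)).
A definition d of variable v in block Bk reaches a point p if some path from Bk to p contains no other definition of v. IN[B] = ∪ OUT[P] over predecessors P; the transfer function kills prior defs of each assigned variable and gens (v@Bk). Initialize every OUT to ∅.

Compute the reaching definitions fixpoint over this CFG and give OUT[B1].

Answer: {b@B0, f@B1}

Derivation:
Per-block solution:
  B0:   IN={b@B0, f@B1}   OUT={b@B0, f@B1}
  B1:   IN={b@B0, f@B1}   OUT={b@B0, f@B1}
  B2:   IN={b@B0, f@B1}   OUT={a@B2, b@B0, e@B2, f@B1}
  B3:   IN={a@B2, b@B0, e@B2, f@B1}   OUT={a@B2, b@B0, d@B3, e@B2, f@B1}
  B4:   IN={a@B2, b@B0, d@B3, e@B2, f@B1}   OUT={a@B2, b@B4, d@B3, e@B2, f@B1}
  B5:   IN={a@B2, b@B0, b@B4, d@B3, e@B2, f@B1}   OUT={a@B2, b@B0, b@B4, d@B3, e@B2, f@B5}
  B6:   IN={a@B2, b@B0, b@B4, d@B3, e@B2, f@B1, f@B5}   OUT={a@B2, b@B0, b@B4, d@B3, e@B2, f@B1, f@B5}
  B7:   IN={a@B2, b@B0, b@B4, d@B3, e@B2, f@B1, f@B5}   OUT={a@B7, b@B0, b@B4, d@B7, e@B2, f@B1, f@B5}
  B8:   IN={a@B7, b@B0, b@B4, d@B7, e@B2, f@B1, f@B5}   OUT={a@B7, b@B8, d@B7, e@B2, f@B1, f@B5}

Merge at B1: IN[B1] = OUT[B0] = {b@B0, f@B1}
Applying B1's transfer function to that IN value gives OUT[B1] (row B1 above).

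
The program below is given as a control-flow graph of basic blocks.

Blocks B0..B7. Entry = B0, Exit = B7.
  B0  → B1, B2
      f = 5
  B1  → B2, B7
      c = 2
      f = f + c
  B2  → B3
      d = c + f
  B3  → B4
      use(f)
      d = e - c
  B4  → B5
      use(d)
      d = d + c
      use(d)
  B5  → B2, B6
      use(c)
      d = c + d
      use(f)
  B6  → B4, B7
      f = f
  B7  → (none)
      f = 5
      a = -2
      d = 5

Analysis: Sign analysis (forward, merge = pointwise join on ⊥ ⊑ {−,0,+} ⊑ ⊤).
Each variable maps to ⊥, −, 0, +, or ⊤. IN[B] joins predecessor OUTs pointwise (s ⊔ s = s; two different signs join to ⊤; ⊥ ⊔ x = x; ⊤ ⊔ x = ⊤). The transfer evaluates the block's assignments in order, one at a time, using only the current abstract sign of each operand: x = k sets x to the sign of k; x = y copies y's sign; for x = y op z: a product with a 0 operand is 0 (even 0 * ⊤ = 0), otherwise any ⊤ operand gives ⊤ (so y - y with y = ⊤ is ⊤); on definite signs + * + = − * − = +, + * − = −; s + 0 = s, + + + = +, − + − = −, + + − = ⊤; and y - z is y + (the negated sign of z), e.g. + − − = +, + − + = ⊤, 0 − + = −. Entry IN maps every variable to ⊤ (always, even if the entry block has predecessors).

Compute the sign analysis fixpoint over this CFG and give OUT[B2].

Answer: {a: ⊤, b: ⊤, c: ⊤, d: ⊤, e: ⊤, f: +}

Derivation:
Per-block solution:
  B0: | IN=(all ⊤) | OUT={f:+; rest ⊤}
  B1: | IN={f:+; rest ⊤} | OUT={c:+, f:+; rest ⊤}
  B2: | IN={f:+; rest ⊤} | OUT={f:+; rest ⊤}
  B3: | IN={f:+; rest ⊤} | OUT={f:+; rest ⊤}
  B4: | IN={f:+; rest ⊤} | OUT={f:+; rest ⊤}
  B5: | IN={f:+; rest ⊤} | OUT={f:+; rest ⊤}
  B6: | IN={f:+; rest ⊤} | OUT={f:+; rest ⊤}
  B7: | IN={f:+; rest ⊤} | OUT={a:-, d:+, f:+; rest ⊤}

Merge at B2: IN[B2] = OUT[B0] ⊔ OUT[B1] ⊔ OUT[B5] = {a: ⊤, b: ⊤, c: ⊤, d: ⊤, e: ⊤, f: +}
Applying B2's transfer function to that IN value gives OUT[B2] (row B2 above).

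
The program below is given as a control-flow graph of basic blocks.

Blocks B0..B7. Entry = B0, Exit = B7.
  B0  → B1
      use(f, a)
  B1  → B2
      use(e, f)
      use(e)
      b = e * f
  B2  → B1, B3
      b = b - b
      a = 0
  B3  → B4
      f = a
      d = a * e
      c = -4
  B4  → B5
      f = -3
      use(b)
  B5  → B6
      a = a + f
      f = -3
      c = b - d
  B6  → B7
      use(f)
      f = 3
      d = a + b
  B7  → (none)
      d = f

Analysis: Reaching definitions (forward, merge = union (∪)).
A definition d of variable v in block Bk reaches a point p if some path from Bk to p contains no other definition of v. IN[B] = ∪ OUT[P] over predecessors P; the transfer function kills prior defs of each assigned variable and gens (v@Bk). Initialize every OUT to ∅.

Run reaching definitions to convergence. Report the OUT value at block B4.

Answer: {a@B2, b@B2, c@B3, d@B3, f@B4}

Trace:
Fixpoint table:
  B0:   IN={}   OUT={}
  B1:   IN={a@B2, b@B2}   OUT={a@B2, b@B1}
  B2:   IN={a@B2, b@B1}   OUT={a@B2, b@B2}
  B3:   IN={a@B2, b@B2}   OUT={a@B2, b@B2, c@B3, d@B3, f@B3}
  B4:   IN={a@B2, b@B2, c@B3, d@B3, f@B3}   OUT={a@B2, b@B2, c@B3, d@B3, f@B4}
  B5:   IN={a@B2, b@B2, c@B3, d@B3, f@B4}   OUT={a@B5, b@B2, c@B5, d@B3, f@B5}
  B6:   IN={a@B5, b@B2, c@B5, d@B3, f@B5}   OUT={a@B5, b@B2, c@B5, d@B6, f@B6}
  B7:   IN={a@B5, b@B2, c@B5, d@B6, f@B6}   OUT={a@B5, b@B2, c@B5, d@B7, f@B6}

Merge at B4: IN[B4] = OUT[B3] = {a@B2, b@B2, c@B3, d@B3, f@B3}
Applying B4's transfer function to that IN value gives OUT[B4] (row B4 above).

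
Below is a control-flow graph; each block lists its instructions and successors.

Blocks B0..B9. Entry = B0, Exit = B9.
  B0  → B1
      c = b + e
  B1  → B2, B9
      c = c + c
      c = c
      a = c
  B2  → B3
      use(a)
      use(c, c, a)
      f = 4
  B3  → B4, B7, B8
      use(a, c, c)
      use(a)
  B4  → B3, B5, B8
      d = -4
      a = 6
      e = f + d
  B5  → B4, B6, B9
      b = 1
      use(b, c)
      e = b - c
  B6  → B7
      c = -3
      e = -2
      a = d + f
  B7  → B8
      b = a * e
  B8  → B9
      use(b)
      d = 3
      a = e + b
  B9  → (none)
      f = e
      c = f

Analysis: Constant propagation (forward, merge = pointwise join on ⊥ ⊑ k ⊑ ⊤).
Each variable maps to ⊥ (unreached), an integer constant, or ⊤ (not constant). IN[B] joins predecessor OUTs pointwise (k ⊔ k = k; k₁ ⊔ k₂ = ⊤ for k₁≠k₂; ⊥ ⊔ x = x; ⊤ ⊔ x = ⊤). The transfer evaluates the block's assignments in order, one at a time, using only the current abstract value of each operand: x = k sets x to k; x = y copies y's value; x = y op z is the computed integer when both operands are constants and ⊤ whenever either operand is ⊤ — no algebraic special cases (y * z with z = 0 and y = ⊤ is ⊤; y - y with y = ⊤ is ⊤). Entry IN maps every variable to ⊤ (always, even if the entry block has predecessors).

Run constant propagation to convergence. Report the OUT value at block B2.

Fixpoint table:
  B0:  IN=(all ⊤)  OUT=(all ⊤)
  B1:  IN=(all ⊤)  OUT=(all ⊤)
  B2:  IN=(all ⊤)  OUT={f:4; rest ⊤}
  B3:  IN={f:4; rest ⊤}  OUT={f:4; rest ⊤}
  B4:  IN={f:4; rest ⊤}  OUT={a:6, d:-4, e:0, f:4; rest ⊤}
  B5:  IN={a:6, d:-4, e:0, f:4; rest ⊤}  OUT={a:6, b:1, d:-4, f:4; rest ⊤}
  B6:  IN={a:6, b:1, d:-4, f:4; rest ⊤}  OUT={a:0, b:1, c:-3, d:-4, e:-2, f:4; rest ⊤}
  B7:  IN={f:4; rest ⊤}  OUT={f:4; rest ⊤}
  B8:  IN={f:4; rest ⊤}  OUT={d:3, f:4; rest ⊤}
  B9:  IN=(all ⊤)  OUT=(all ⊤)

Merge at B2: IN[B2] = OUT[B1] = {a: ⊤, b: ⊤, c: ⊤, d: ⊤, e: ⊤, f: ⊤}
Applying B2's transfer function to that IN value gives OUT[B2] (row B2 above).

Answer: {a: ⊤, b: ⊤, c: ⊤, d: ⊤, e: ⊤, f: 4}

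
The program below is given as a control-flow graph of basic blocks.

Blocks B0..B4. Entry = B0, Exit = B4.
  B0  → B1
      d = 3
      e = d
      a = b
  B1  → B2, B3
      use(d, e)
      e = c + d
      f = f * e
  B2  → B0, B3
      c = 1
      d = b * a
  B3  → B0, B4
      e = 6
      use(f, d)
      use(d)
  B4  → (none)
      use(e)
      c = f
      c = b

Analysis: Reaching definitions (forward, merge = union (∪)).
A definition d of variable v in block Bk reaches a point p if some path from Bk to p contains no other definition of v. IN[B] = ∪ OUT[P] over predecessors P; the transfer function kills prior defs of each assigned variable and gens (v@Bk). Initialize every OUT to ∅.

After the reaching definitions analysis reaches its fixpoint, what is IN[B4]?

Answer: {a@B0, c@B2, d@B0, d@B2, e@B3, f@B1}

Derivation:
Per-block solution:
  B0:  IN={a@B0, c@B2, d@B0, d@B2, e@B1, e@B3, f@B1}  OUT={a@B0, c@B2, d@B0, e@B0, f@B1}
  B1:  IN={a@B0, c@B2, d@B0, e@B0, f@B1}  OUT={a@B0, c@B2, d@B0, e@B1, f@B1}
  B2:  IN={a@B0, c@B2, d@B0, e@B1, f@B1}  OUT={a@B0, c@B2, d@B2, e@B1, f@B1}
  B3:  IN={a@B0, c@B2, d@B0, d@B2, e@B1, f@B1}  OUT={a@B0, c@B2, d@B0, d@B2, e@B3, f@B1}
  B4:  IN={a@B0, c@B2, d@B0, d@B2, e@B3, f@B1}  OUT={a@B0, c@B4, d@B0, d@B2, e@B3, f@B1}

Merge at B4: IN[B4] = OUT[B3] = {a@B0, c@B2, d@B0, d@B2, e@B3, f@B1}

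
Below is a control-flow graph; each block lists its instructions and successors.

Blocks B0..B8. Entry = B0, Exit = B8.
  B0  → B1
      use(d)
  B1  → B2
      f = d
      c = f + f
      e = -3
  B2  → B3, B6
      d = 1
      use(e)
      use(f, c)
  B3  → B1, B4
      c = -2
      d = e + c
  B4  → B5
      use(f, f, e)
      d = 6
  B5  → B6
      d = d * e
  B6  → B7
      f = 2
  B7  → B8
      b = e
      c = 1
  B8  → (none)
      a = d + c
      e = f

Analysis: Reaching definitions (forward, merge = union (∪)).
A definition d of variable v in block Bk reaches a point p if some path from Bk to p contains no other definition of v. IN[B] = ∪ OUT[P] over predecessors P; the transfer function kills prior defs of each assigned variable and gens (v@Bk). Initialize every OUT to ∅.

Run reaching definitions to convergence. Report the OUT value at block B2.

Fixpoint table:
  B0:   IN={}   OUT={}
  B1:   IN={c@B3, d@B3, e@B1, f@B1}   OUT={c@B1, d@B3, e@B1, f@B1}
  B2:   IN={c@B1, d@B3, e@B1, f@B1}   OUT={c@B1, d@B2, e@B1, f@B1}
  B3:   IN={c@B1, d@B2, e@B1, f@B1}   OUT={c@B3, d@B3, e@B1, f@B1}
  B4:   IN={c@B3, d@B3, e@B1, f@B1}   OUT={c@B3, d@B4, e@B1, f@B1}
  B5:   IN={c@B3, d@B4, e@B1, f@B1}   OUT={c@B3, d@B5, e@B1, f@B1}
  B6:   IN={c@B1, c@B3, d@B2, d@B5, e@B1, f@B1}   OUT={c@B1, c@B3, d@B2, d@B5, e@B1, f@B6}
  B7:   IN={c@B1, c@B3, d@B2, d@B5, e@B1, f@B6}   OUT={b@B7, c@B7, d@B2, d@B5, e@B1, f@B6}
  B8:   IN={b@B7, c@B7, d@B2, d@B5, e@B1, f@B6}   OUT={a@B8, b@B7, c@B7, d@B2, d@B5, e@B8, f@B6}

Merge at B2: IN[B2] = OUT[B1] = {c@B1, d@B3, e@B1, f@B1}
Applying B2's transfer function to that IN value gives OUT[B2] (row B2 above).

Answer: {c@B1, d@B2, e@B1, f@B1}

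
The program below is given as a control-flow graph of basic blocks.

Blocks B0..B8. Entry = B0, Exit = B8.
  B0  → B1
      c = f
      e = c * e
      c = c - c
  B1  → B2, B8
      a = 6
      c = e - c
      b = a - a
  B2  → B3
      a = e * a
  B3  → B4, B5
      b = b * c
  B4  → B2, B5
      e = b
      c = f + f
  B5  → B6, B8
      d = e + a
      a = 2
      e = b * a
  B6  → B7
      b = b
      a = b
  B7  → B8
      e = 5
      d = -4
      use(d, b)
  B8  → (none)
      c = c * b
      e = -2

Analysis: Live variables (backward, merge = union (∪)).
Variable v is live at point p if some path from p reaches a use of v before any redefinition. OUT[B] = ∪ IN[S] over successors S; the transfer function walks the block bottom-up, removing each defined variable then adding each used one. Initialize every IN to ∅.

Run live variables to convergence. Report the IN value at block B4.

Answer: {a, b, f}

Working:
Fixpoint table:
  B0: | IN={e, f} | OUT={c, e, f}
  B1: | IN={c, e, f} | OUT={a, b, c, e, f}
  B2: | IN={a, b, c, e, f} | OUT={a, b, c, e, f}
  B3: | IN={a, b, c, e, f} | OUT={a, b, c, e, f}
  B4: | IN={a, b, f} | OUT={a, b, c, e, f}
  B5: | IN={a, b, c, e} | OUT={b, c}
  B6: | IN={b, c} | OUT={b, c}
  B7: | IN={b, c} | OUT={b, c}
  B8: | IN={b, c} | OUT={}

Merge at B4: OUT[B4] = IN[B2] ⊔ IN[B5] = {a, b, c, e, f}
Applying B4's transfer function to that OUT value gives IN[B4] (row B4 above).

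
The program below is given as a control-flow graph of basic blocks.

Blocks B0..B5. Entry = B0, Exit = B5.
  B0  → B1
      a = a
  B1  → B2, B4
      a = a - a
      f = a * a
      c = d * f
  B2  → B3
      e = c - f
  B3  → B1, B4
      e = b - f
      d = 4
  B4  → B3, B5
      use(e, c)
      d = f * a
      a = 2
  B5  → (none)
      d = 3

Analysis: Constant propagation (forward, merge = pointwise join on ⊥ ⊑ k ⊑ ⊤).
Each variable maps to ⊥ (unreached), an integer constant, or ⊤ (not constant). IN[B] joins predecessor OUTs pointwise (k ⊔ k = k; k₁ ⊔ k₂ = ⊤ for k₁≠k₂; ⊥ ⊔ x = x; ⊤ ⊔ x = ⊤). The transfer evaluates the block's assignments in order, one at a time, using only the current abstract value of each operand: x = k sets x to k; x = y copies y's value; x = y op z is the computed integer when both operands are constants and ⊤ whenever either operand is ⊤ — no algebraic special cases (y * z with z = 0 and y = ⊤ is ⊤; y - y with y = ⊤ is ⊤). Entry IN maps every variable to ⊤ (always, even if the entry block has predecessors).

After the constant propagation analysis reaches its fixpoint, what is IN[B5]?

Answer: {a: 2, b: ⊤, c: ⊤, d: ⊤, e: ⊤, f: ⊤}

Working:
Converged values:
  B0:   IN=(all ⊤)   OUT=(all ⊤)
  B1:   IN=(all ⊤)   OUT=(all ⊤)
  B2:   IN=(all ⊤)   OUT=(all ⊤)
  B3:   IN=(all ⊤)   OUT={d:4; rest ⊤}
  B4:   IN=(all ⊤)   OUT={a:2; rest ⊤}
  B5:   IN={a:2; rest ⊤}   OUT={a:2, d:3; rest ⊤}

Merge at B5: IN[B5] = OUT[B4] = {a: 2, b: ⊤, c: ⊤, d: ⊤, e: ⊤, f: ⊤}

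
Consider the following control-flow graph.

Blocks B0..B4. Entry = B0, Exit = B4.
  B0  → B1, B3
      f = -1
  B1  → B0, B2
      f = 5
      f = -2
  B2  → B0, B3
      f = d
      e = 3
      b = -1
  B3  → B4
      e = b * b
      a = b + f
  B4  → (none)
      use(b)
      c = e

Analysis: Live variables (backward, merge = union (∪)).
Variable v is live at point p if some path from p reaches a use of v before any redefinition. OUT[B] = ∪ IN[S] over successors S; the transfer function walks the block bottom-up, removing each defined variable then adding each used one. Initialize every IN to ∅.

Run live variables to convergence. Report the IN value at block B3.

Converged values:
  B0:   IN={b, d}   OUT={b, d, f}
  B1:   IN={b, d}   OUT={b, d}
  B2:   IN={d}   OUT={b, d, f}
  B3:   IN={b, f}   OUT={b, e}
  B4:   IN={b, e}   OUT={}

Merge at B3: OUT[B3] = IN[B4] = {b, e}
Applying B3's transfer function to that OUT value gives IN[B3] (row B3 above).

Answer: {b, f}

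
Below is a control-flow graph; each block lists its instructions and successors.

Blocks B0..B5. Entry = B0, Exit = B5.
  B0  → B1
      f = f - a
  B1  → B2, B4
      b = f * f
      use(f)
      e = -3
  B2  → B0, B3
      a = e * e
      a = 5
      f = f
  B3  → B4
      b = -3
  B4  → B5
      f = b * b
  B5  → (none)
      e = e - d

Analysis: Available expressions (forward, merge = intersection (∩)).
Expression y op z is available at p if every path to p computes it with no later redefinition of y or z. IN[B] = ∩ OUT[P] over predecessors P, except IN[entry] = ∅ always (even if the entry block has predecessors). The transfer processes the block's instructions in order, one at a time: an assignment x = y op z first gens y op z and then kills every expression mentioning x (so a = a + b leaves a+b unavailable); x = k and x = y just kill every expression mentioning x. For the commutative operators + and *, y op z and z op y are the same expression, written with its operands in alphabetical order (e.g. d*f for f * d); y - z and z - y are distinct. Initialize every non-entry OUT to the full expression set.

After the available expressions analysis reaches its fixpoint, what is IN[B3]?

Answer: {e*e}

Trace:
Fixpoint table:
  B0: | IN={} | OUT={}
  B1: | IN={} | OUT={f*f}
  B2: | IN={f*f} | OUT={e*e}
  B3: | IN={e*e} | OUT={e*e}
  B4: | IN={} | OUT={b*b}
  B5: | IN={b*b} | OUT={b*b}

Merge at B3: IN[B3] = OUT[B2] = {e*e}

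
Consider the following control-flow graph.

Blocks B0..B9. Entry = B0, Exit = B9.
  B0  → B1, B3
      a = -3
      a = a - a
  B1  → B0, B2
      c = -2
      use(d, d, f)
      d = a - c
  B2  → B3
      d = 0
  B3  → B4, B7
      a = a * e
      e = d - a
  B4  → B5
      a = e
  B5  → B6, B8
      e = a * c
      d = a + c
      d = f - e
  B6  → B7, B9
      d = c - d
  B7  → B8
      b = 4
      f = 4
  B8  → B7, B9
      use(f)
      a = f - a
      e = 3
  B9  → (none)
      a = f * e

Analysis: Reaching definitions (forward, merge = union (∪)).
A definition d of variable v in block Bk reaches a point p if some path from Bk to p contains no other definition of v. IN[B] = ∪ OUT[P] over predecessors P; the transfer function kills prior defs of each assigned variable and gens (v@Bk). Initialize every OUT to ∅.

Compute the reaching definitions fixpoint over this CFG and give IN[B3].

Converged values:
  B0: | IN={a@B0, c@B1, d@B1} | OUT={a@B0, c@B1, d@B1}
  B1: | IN={a@B0, c@B1, d@B1} | OUT={a@B0, c@B1, d@B1}
  B2: | IN={a@B0, c@B1, d@B1} | OUT={a@B0, c@B1, d@B2}
  B3: | IN={a@B0, c@B1, d@B1, d@B2} | OUT={a@B3, c@B1, d@B1, d@B2, e@B3}
  B4: | IN={a@B3, c@B1, d@B1, d@B2, e@B3} | OUT={a@B4, c@B1, d@B1, d@B2, e@B3}
  B5: | IN={a@B4, c@B1, d@B1, d@B2, e@B3} | OUT={a@B4, c@B1, d@B5, e@B5}
  B6: | IN={a@B4, c@B1, d@B5, e@B5} | OUT={a@B4, c@B1, d@B6, e@B5}
  B7: | IN={a@B3, a@B4, a@B8, b@B7, c@B1, d@B1, d@B2, d@B5, d@B6, e@B3, e@B5, e@B8, f@B7} | OUT={a@B3, a@B4, a@B8, b@B7, c@B1, d@B1, d@B2, d@B5, d@B6, e@B3, e@B5, e@B8, f@B7}
  B8: | IN={a@B3, a@B4, a@B8, b@B7, c@B1, d@B1, d@B2, d@B5, d@B6, e@B3, e@B5, e@B8, f@B7} | OUT={a@B8, b@B7, c@B1, d@B1, d@B2, d@B5, d@B6, e@B8, f@B7}
  B9: | IN={a@B4, a@B8, b@B7, c@B1, d@B1, d@B2, d@B5, d@B6, e@B5, e@B8, f@B7} | OUT={a@B9, b@B7, c@B1, d@B1, d@B2, d@B5, d@B6, e@B5, e@B8, f@B7}

Merge at B3: IN[B3] = OUT[B0] ⊔ OUT[B2] = {a@B0, c@B1, d@B1, d@B2}

Answer: {a@B0, c@B1, d@B1, d@B2}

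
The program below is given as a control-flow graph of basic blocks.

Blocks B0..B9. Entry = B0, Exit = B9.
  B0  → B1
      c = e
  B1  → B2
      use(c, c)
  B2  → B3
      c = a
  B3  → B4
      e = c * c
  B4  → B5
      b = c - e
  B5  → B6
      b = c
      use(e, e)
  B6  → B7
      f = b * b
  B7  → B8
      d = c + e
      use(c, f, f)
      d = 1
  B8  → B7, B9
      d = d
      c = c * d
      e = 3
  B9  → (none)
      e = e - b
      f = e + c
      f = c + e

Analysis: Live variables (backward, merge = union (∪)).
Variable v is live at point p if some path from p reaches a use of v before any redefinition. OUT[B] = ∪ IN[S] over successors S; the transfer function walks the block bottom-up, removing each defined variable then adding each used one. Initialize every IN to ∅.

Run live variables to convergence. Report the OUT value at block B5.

Converged values:
  B0:  IN={a, e}  OUT={a, c}
  B1:  IN={a, c}  OUT={a}
  B2:  IN={a}  OUT={c}
  B3:  IN={c}  OUT={c, e}
  B4:  IN={c, e}  OUT={c, e}
  B5:  IN={c, e}  OUT={b, c, e}
  B6:  IN={b, c, e}  OUT={b, c, e, f}
  B7:  IN={b, c, e, f}  OUT={b, c, d, f}
  B8:  IN={b, c, d, f}  OUT={b, c, e, f}
  B9:  IN={b, c, e}  OUT={}

Merge at B5: OUT[B5] = IN[B6] = {b, c, e}

Answer: {b, c, e}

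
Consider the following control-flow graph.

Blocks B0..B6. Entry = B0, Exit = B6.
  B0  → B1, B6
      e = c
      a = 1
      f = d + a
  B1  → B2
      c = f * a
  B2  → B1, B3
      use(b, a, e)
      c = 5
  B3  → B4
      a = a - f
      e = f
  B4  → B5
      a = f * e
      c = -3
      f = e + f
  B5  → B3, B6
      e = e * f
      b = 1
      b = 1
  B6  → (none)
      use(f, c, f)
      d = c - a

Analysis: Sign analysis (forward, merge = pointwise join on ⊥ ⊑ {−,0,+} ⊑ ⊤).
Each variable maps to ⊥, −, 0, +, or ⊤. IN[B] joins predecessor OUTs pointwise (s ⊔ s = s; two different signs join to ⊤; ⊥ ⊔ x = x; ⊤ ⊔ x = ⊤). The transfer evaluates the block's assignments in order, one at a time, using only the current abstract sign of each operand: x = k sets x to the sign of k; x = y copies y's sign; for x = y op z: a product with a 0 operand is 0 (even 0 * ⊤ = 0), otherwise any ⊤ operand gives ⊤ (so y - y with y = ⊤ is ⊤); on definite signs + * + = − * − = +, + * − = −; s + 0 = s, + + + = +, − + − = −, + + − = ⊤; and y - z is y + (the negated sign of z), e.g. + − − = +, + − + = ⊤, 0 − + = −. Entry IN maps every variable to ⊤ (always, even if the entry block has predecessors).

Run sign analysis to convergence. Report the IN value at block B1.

Converged values:
  B0:  IN=(all ⊤)  OUT={a:+; rest ⊤}
  B1:  IN={a:+; rest ⊤}  OUT={a:+; rest ⊤}
  B2:  IN={a:+; rest ⊤}  OUT={a:+, c:+; rest ⊤}
  B3:  IN=(all ⊤)  OUT=(all ⊤)
  B4:  IN=(all ⊤)  OUT={c:-; rest ⊤}
  B5:  IN={c:-; rest ⊤}  OUT={b:+, c:-; rest ⊤}
  B6:  IN=(all ⊤)  OUT=(all ⊤)

Merge at B1: IN[B1] = OUT[B0] ⊔ OUT[B2] = {a: +, b: ⊤, c: ⊤, d: ⊤, e: ⊤, f: ⊤}

Answer: {a: +, b: ⊤, c: ⊤, d: ⊤, e: ⊤, f: ⊤}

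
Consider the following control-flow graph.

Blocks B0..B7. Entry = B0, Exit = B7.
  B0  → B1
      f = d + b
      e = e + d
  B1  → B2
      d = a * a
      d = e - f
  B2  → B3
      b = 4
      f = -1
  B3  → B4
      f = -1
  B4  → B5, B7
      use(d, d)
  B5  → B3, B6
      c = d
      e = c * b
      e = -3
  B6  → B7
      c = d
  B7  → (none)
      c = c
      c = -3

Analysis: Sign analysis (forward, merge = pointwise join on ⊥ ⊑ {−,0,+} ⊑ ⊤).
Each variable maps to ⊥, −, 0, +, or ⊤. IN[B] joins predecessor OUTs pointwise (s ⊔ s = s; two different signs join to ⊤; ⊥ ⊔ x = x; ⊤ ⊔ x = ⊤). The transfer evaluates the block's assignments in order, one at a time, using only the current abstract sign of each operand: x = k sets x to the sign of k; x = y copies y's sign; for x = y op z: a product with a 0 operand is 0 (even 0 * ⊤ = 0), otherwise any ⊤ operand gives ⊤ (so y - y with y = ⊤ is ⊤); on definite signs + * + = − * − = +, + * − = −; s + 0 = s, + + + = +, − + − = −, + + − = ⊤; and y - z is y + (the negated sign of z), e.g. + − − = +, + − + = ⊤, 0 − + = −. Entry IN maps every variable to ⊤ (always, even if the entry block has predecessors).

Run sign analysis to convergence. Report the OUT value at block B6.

Answer: {a: ⊤, b: +, c: ⊤, d: ⊤, e: -, f: -}

Derivation:
Per-block solution:
  B0:  IN=(all ⊤)  OUT=(all ⊤)
  B1:  IN=(all ⊤)  OUT=(all ⊤)
  B2:  IN=(all ⊤)  OUT={b:+, f:-; rest ⊤}
  B3:  IN={b:+, f:-; rest ⊤}  OUT={b:+, f:-; rest ⊤}
  B4:  IN={b:+, f:-; rest ⊤}  OUT={b:+, f:-; rest ⊤}
  B5:  IN={b:+, f:-; rest ⊤}  OUT={b:+, e:-, f:-; rest ⊤}
  B6:  IN={b:+, e:-, f:-; rest ⊤}  OUT={b:+, e:-, f:-; rest ⊤}
  B7:  IN={b:+, f:-; rest ⊤}  OUT={b:+, c:-, f:-; rest ⊤}

Merge at B6: IN[B6] = OUT[B5] = {a: ⊤, b: +, c: ⊤, d: ⊤, e: -, f: -}
Applying B6's transfer function to that IN value gives OUT[B6] (row B6 above).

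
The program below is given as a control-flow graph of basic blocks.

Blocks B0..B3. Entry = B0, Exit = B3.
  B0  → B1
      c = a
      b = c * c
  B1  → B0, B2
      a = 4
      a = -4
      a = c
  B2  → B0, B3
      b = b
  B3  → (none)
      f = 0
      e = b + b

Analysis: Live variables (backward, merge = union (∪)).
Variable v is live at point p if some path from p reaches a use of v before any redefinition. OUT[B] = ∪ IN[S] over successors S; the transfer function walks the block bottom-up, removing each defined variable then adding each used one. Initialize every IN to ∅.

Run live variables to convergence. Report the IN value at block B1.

Fixpoint table:
  B0:   IN={a}   OUT={b, c}
  B1:   IN={b, c}   OUT={a, b}
  B2:   IN={a, b}   OUT={a, b}
  B3:   IN={b}   OUT={}

Merge at B1: OUT[B1] = IN[B0] ⊔ IN[B2] = {a, b}
Applying B1's transfer function to that OUT value gives IN[B1] (row B1 above).

Answer: {b, c}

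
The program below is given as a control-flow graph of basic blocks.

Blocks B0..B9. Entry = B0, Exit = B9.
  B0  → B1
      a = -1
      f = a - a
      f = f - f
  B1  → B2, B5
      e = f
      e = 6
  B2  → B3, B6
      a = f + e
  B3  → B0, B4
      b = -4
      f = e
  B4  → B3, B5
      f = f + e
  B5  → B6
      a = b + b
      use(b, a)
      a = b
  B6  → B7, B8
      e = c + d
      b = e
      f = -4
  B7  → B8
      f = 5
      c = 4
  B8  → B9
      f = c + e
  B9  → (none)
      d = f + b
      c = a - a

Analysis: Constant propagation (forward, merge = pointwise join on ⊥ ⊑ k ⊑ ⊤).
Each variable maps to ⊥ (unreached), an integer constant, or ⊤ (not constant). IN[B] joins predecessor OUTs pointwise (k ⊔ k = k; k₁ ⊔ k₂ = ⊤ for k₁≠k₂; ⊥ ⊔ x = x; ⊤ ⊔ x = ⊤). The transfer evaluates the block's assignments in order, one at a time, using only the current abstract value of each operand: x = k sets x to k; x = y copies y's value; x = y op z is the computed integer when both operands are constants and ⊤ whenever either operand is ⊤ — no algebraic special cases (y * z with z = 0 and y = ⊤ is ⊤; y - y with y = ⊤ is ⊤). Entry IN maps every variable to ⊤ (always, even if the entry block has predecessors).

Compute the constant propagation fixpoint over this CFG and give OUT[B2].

Answer: {a: 6, b: ⊤, c: ⊤, d: ⊤, e: 6, f: 0}

Trace:
Converged values:
  B0:   IN=(all ⊤)   OUT={a:-1, f:0; rest ⊤}
  B1:   IN={a:-1, f:0; rest ⊤}   OUT={a:-1, e:6, f:0; rest ⊤}
  B2:   IN={a:-1, e:6, f:0; rest ⊤}   OUT={a:6, e:6, f:0; rest ⊤}
  B3:   IN={a:6, e:6; rest ⊤}   OUT={a:6, b:-4, e:6, f:6; rest ⊤}
  B4:   IN={a:6, b:-4, e:6, f:6; rest ⊤}   OUT={a:6, b:-4, e:6, f:12; rest ⊤}
  B5:   IN={e:6; rest ⊤}   OUT={e:6; rest ⊤}
  B6:   IN={e:6; rest ⊤}   OUT={f:-4; rest ⊤}
  B7:   IN={f:-4; rest ⊤}   OUT={c:4, f:5; rest ⊤}
  B8:   IN=(all ⊤)   OUT=(all ⊤)
  B9:   IN=(all ⊤)   OUT=(all ⊤)

Merge at B2: IN[B2] = OUT[B1] = {a: -1, b: ⊤, c: ⊤, d: ⊤, e: 6, f: 0}
Applying B2's transfer function to that IN value gives OUT[B2] (row B2 above).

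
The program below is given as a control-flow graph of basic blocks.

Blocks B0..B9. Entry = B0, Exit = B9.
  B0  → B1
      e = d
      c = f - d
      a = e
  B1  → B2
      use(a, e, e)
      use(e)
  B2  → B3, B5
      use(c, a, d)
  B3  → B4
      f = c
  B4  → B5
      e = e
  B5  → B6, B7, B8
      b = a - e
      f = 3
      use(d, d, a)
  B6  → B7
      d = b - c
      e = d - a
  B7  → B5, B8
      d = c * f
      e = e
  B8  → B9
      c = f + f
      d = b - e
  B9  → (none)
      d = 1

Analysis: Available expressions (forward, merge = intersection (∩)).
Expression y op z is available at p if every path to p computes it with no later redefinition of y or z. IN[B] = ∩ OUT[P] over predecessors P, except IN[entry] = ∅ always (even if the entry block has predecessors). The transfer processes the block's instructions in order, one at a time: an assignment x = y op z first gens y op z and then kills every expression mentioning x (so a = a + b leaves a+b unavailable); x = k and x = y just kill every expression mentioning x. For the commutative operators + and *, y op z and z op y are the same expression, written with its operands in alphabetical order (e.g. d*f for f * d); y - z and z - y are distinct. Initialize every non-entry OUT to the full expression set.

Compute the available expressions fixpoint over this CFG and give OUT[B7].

Answer: {c*f}

Derivation:
Fixpoint table:
  B0:  IN={}  OUT={f-d}
  B1:  IN={f-d}  OUT={f-d}
  B2:  IN={f-d}  OUT={f-d}
  B3:  IN={f-d}  OUT={}
  B4:  IN={}  OUT={}
  B5:  IN={}  OUT={a-e}
  B6:  IN={a-e}  OUT={b-c, d-a}
  B7:  IN={}  OUT={c*f}
  B8:  IN={}  OUT={b-e, f+f}
  B9:  IN={b-e, f+f}  OUT={b-e, f+f}

Merge at B7: IN[B7] = OUT[B5] ∩ OUT[B6] = {}
Applying B7's transfer function to that IN value gives OUT[B7] (row B7 above).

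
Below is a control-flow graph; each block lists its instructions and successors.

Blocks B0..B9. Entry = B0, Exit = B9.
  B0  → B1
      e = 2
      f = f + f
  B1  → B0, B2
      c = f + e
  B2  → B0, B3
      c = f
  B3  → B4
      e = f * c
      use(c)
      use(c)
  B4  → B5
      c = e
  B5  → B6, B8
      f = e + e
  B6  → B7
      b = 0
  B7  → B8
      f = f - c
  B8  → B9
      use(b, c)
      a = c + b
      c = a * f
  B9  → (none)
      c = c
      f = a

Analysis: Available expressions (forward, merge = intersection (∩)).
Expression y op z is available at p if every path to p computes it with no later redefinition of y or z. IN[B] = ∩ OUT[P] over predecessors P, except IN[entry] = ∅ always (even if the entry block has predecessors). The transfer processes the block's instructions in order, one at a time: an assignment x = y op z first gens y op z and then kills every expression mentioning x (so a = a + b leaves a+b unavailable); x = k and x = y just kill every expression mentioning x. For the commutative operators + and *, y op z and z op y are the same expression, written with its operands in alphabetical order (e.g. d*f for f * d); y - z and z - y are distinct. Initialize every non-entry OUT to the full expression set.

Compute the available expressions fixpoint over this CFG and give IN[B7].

Answer: {e+e}

Derivation:
Fixpoint table:
  B0: | IN={} | OUT={}
  B1: | IN={} | OUT={e+f}
  B2: | IN={e+f} | OUT={e+f}
  B3: | IN={e+f} | OUT={c*f}
  B4: | IN={c*f} | OUT={}
  B5: | IN={} | OUT={e+e}
  B6: | IN={e+e} | OUT={e+e}
  B7: | IN={e+e} | OUT={e+e}
  B8: | IN={e+e} | OUT={a*f, e+e}
  B9: | IN={a*f, e+e} | OUT={e+e}

Merge at B7: IN[B7] = OUT[B6] = {e+e}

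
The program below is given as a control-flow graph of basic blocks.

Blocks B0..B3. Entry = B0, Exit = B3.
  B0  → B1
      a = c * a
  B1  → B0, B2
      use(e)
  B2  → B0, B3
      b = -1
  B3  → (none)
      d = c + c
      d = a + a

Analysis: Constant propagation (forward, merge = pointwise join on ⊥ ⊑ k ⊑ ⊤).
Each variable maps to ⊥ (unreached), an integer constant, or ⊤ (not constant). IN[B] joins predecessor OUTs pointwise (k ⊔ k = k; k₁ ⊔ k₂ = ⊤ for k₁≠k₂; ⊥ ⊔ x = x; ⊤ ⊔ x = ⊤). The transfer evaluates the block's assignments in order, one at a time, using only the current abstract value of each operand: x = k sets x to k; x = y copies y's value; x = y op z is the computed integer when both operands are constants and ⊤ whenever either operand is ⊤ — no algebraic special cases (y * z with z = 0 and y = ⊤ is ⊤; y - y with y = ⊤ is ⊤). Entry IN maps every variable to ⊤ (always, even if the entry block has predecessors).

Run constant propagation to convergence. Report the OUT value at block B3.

Answer: {a: ⊤, b: -1, c: ⊤, d: ⊤, e: ⊤, f: ⊤}

Working:
Converged values:
  B0:   IN=(all ⊤)   OUT=(all ⊤)
  B1:   IN=(all ⊤)   OUT=(all ⊤)
  B2:   IN=(all ⊤)   OUT={b:-1; rest ⊤}
  B3:   IN={b:-1; rest ⊤}   OUT={b:-1; rest ⊤}

Merge at B3: IN[B3] = OUT[B2] = {a: ⊤, b: -1, c: ⊤, d: ⊤, e: ⊤, f: ⊤}
Applying B3's transfer function to that IN value gives OUT[B3] (row B3 above).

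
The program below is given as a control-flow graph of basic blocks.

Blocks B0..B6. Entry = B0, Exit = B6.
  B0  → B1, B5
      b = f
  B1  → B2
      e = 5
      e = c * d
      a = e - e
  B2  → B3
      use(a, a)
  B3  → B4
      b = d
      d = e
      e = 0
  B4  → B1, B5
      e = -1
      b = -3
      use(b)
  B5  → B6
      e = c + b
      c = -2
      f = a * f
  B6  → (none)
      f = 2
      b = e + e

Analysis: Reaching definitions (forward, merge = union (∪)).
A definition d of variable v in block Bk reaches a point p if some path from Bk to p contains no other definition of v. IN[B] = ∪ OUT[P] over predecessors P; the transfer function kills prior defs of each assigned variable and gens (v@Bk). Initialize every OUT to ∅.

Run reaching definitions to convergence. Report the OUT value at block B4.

Answer: {a@B1, b@B4, d@B3, e@B4}

Trace:
Per-block solution:
  B0:   IN={}   OUT={b@B0}
  B1:   IN={a@B1, b@B0, b@B4, d@B3, e@B4}   OUT={a@B1, b@B0, b@B4, d@B3, e@B1}
  B2:   IN={a@B1, b@B0, b@B4, d@B3, e@B1}   OUT={a@B1, b@B0, b@B4, d@B3, e@B1}
  B3:   IN={a@B1, b@B0, b@B4, d@B3, e@B1}   OUT={a@B1, b@B3, d@B3, e@B3}
  B4:   IN={a@B1, b@B3, d@B3, e@B3}   OUT={a@B1, b@B4, d@B3, e@B4}
  B5:   IN={a@B1, b@B0, b@B4, d@B3, e@B4}   OUT={a@B1, b@B0, b@B4, c@B5, d@B3, e@B5, f@B5}
  B6:   IN={a@B1, b@B0, b@B4, c@B5, d@B3, e@B5, f@B5}   OUT={a@B1, b@B6, c@B5, d@B3, e@B5, f@B6}

Merge at B4: IN[B4] = OUT[B3] = {a@B1, b@B3, d@B3, e@B3}
Applying B4's transfer function to that IN value gives OUT[B4] (row B4 above).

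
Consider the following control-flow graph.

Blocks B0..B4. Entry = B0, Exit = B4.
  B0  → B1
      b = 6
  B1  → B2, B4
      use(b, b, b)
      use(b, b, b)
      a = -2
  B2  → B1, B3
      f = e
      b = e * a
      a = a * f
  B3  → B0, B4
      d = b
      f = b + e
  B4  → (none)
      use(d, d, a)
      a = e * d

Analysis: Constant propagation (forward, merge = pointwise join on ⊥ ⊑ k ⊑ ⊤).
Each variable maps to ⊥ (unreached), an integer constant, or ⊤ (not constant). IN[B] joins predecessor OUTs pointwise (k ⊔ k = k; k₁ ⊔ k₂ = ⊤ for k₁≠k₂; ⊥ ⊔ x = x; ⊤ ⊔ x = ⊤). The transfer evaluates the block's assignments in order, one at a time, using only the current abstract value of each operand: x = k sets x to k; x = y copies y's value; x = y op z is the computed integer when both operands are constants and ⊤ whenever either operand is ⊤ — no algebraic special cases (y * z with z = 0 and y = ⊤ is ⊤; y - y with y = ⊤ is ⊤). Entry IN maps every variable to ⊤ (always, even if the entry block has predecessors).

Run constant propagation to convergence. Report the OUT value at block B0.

Answer: {a: ⊤, b: 6, c: ⊤, d: ⊤, e: ⊤, f: ⊤}

Derivation:
Fixpoint table:
  B0:  IN=(all ⊤)  OUT={b:6; rest ⊤}
  B1:  IN=(all ⊤)  OUT={a:-2; rest ⊤}
  B2:  IN={a:-2; rest ⊤}  OUT=(all ⊤)
  B3:  IN=(all ⊤)  OUT=(all ⊤)
  B4:  IN=(all ⊤)  OUT=(all ⊤)

Merge at B0 (entry node, so the boundary value (all ⊤) is joined with the incoming edge(s)): IN[B0] = (all ⊤) ⊔ OUT[B3] = {a: ⊤, b: ⊤, c: ⊤, d: ⊤, e: ⊤, f: ⊤}
Applying B0's transfer function to that IN value gives OUT[B0] (row B0 above).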